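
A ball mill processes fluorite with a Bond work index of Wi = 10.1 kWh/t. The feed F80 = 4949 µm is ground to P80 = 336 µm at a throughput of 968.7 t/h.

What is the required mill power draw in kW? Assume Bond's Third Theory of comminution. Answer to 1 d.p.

W = 10·Wi·[P80^(−½) − F80^(−½)]
W = 10·10.1·(1/√336 − 1/√4949) = 10·10.1·(0.040340) = 4.0743 kWh/t
Power = W × throughput = 4.0743 kWh/t × 968.7 t/h = 3946.8 kW

P = 3946.8 kW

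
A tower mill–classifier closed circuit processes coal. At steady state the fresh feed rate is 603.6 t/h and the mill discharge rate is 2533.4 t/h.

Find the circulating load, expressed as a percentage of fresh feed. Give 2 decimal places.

CL = 319.72 %

Mill node: discharge = fresh + recycle.
R = M − F = 2533.4 − 603.6 = 1929.8 t/h
CL = 100·R/F = 100·1929.8/603.6 = 319.72 %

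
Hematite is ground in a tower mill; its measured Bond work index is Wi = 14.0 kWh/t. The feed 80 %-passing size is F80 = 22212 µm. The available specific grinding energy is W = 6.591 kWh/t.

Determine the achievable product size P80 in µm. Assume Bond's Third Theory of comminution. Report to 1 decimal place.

W = 10 Wi / √P80 − 10 Wi / √F80
P80^-0.5 = F80^-0.5 + W/(10 Wi)
  = 6.5910/(10·14.0) + 1/√22212 = 0.047079 + 0.006710 = 0.053788
P80 = (1/0.053788)² = 18.5914² = 345.64 µm

P80 = 345.6 µm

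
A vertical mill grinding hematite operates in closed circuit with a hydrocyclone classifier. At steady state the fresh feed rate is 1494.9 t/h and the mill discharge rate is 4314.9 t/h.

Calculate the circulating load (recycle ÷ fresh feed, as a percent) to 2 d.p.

Mill node: discharge = fresh + recycle.
R = M − F = 4314.9 − 1494.9 = 2820.0 t/h
CL = 100·R/F = 100·2820.0/1494.9 = 188.64 %

CL = 188.64 %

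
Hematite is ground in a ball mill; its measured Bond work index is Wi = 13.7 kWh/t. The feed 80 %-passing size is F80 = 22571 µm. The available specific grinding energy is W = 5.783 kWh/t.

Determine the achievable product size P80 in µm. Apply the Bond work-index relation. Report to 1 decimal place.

P80 = 418.7 µm

W = 10 Wi (1/√P80 − 1/√F80)  [Bond]
1/√P80 = 1/√F80 + W/(10·Wi)
  = 5.7830/(10·13.7) + 1/√22571 = 0.042212 + 0.006656 = 0.048868
P80 = (1/0.048868)² = 20.4634² = 418.75 µm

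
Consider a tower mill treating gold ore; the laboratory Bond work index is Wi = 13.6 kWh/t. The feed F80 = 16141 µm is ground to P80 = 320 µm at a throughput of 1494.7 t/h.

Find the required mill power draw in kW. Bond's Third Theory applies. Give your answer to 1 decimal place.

Bond: W = 10·Wi·(1/√P80 − 1/√F80)
W = 10·13.6·(1/√320 − 1/√16141) = 10·13.6·(0.048031) = 6.5322 kWh/t
Power = W × throughput = 6.5322 kWh/t × 1494.7 t/h = 9763.6 kW

P = 9763.6 kW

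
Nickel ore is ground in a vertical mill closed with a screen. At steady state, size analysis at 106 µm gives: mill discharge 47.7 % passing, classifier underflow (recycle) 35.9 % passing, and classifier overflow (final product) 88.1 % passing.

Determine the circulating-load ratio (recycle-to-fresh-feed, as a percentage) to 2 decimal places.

Mass balance on the −106 µm fraction:
Fd + Rd = Ru + Fo ⇒ R/F = (o−d)/(d−u)
r = (88.1 − 47.7)/(47.7 − 35.9) = 40.4/11.8 = 3.4237
CL = 100·r = 342.37 %

CL = 342.37 %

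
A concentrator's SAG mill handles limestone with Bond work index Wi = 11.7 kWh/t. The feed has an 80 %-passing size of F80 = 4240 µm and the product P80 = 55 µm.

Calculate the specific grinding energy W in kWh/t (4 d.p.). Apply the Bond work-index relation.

W = 10·Wi·(P80^(-½) − F80^(-½))
1/√55 = 0.134840;  1/√4240 = 0.015357
W = 10·11.7·(0.134840 − 0.015357) = 13.9795 kWh/t

W = 13.9795 kWh/t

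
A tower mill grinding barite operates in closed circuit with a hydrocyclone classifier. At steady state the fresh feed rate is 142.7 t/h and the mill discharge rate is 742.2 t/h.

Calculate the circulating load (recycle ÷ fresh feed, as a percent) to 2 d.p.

M = F + R at steady state, so:
R = M − F = 742.2 − 142.7 = 599.5 t/h
CL = 100·R/F = 100·599.5/142.7 = 420.11 %

CL = 420.11 %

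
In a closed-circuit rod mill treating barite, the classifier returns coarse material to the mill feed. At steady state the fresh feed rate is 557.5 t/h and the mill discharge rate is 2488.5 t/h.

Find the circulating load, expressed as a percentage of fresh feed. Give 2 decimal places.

Steady state: M = F + R.
R = M − F = 2488.5 − 557.5 = 1931.0 t/h
CL = 100·R/F = 100·1931.0/557.5 = 346.37 %

CL = 346.37 %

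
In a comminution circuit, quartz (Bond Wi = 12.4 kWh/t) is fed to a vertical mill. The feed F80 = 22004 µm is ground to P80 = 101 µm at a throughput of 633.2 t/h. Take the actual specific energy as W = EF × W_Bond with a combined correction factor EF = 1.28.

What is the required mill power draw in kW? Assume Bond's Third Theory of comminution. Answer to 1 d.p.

W = 10·Wi·[P80^(−½) − F80^(−½)]
W = 10·12.4·(1/√101 − 1/√22004) = 10·12.4·(0.092762) = 11.5025 kWh/t
With EF = 1.28: W = 11.5025·1.28 = 14.7232 kWh/t
Mill draw = 14.7232 × 633.2 = 9322.8 kW

P = 9322.8 kW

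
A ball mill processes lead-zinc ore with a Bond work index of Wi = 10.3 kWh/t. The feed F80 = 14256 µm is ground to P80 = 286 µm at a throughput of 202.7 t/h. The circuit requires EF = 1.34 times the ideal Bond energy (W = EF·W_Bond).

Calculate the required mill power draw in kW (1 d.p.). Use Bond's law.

Bond: W = 10·Wi·(1/√P80 − 1/√F80)
W = 10·10.3·(1/√286 − 1/√14256) = 10·10.3·(0.050756) = 5.2279 kWh/t
With EF = 1.34: W = 5.2279·1.34 = 7.0053 kWh/t
Mill draw = 7.0053 × 202.7 = 1420.0 kW

P = 1420.0 kW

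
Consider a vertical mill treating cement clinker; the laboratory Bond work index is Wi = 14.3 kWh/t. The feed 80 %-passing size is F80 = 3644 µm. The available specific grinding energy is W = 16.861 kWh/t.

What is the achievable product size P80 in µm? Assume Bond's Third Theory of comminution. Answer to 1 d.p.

W_Bond = 10·Wi·(1/√P₈₀ − 1/√F₈₀)
⇒ 1/√P80 = W/(10 Wi) + 1/√F80
  = 16.8610/(10·14.3) + 1/√3644 = 0.117909 + 0.016566 = 0.134475
P80 = (1/0.134475)² = 7.4363² = 55.30 µm

P80 = 55.3 µm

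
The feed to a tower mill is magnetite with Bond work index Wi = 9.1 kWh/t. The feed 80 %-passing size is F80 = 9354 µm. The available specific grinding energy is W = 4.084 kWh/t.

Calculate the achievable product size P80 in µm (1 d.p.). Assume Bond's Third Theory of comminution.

P80 = 328.0 µm

W = 10 Wi (1/√P80 − 1/√F80)  [Bond]
P80^(−½) = W/(10 Wi) + F80^(−½)
  = 4.0840/(10·9.1) + 1/√9354 = 0.044879 + 0.010340 = 0.055219
P80 = (1/0.055219)² = 18.1098² = 327.97 µm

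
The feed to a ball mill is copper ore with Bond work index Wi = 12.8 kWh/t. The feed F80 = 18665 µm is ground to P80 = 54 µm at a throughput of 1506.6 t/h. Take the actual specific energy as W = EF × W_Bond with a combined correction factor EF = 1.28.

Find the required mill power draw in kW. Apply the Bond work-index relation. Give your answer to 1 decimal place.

P = 31784.1 kW

W_Bond = 10·Wi·(1/√P₈₀ − 1/√F₈₀)
W = 10·12.8·(1/√54 − 1/√18665) = 10·12.8·(0.128763) = 16.4817 kWh/t
With EF = 1.28: W = 16.4817·1.28 = 21.0966 kWh/t
Mill draw = 21.0966 × 1506.6 = 31784.1 kW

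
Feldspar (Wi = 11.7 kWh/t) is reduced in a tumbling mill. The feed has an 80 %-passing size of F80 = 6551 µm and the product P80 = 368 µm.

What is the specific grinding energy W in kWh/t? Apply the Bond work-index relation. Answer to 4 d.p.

W = 10·Wi·[P80^(−½) − F80^(−½)]
1/√368 = 0.052129;  1/√6551 = 0.012355
W = 10·11.7·(0.052129 − 0.012355) = 4.6535 kWh/t

W = 4.6535 kWh/t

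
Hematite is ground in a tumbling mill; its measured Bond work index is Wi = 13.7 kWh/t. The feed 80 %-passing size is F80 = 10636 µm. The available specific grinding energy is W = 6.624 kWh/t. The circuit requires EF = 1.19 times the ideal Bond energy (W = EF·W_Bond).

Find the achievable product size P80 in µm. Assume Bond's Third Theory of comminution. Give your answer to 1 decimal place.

P80 = 394.8 µm

Bond: W = 10·Wi·(1/√P80 − 1/√F80)
W_Bond = W / EF = 6.624 / 1.19 = 5.5664 kWh/t
P80^(−½) = W_Bond/(10 Wi) + F80^(−½)
  = 5.5664/(10·13.7) + 1/√10636 = 0.040631 + 0.009696 = 0.050327
P80 = (1/0.050327)² = 19.8701² = 394.82 µm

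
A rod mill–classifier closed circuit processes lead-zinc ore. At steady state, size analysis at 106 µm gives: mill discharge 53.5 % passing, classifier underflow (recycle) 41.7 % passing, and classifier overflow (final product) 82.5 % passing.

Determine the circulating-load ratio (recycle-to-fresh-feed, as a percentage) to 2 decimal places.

CL = 245.76 %

Two-product formula at 106 µm:
d + r·d = r·u + o → r(d−u) = o−d
r = (82.5 − 53.5)/(53.5 − 41.7) = 29.0/11.8 = 2.4576
CL = 100·r = 245.76 %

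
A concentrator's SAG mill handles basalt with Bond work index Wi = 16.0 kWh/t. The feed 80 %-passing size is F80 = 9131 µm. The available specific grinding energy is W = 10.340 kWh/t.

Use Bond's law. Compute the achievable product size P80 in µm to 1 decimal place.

W_Bond = 10·Wi·(1/√P₈₀ − 1/√F₈₀)
1/√P80 = 1/√F80 + W/(10·Wi)
  = 10.3400/(10·16.0) + 1/√9131 = 0.064625 + 0.010465 = 0.075090
P80 = (1/0.075090)² = 13.3173² = 177.35 µm

P80 = 177.4 µm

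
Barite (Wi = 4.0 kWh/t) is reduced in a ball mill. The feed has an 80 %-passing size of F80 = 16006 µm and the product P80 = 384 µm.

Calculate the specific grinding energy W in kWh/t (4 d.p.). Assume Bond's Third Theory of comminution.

W = 10 Wi / √P80 − 10 Wi / √F80
1/√384 = 0.051031;  1/√16006 = 0.007904
W = 10·4.0·(0.051031 − 0.007904) = 1.7251 kWh/t

W = 1.7251 kWh/t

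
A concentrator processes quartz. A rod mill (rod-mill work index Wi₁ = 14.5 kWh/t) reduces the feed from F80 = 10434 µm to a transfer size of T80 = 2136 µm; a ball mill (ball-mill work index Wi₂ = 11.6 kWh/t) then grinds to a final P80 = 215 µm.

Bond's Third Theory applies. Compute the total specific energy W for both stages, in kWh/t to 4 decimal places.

W = 10 Wi / √P80 − 10 Wi / √F80
Stage 1 (10434→2136 µm, Wi₁=14.5): W₁ = 10·14.5·(0.021637 − 0.009790) = 1.7179 kWh/t
Stage 2 (2136→215 µm, Wi₂=11.6): W₂ = 10·11.6·(0.068199 − 0.021637) = 5.4012 kWh/t
W = W₁ + W₂ = 1.7179 + 5.4012 = 7.1191 kWh/t

W = 7.1191 kWh/t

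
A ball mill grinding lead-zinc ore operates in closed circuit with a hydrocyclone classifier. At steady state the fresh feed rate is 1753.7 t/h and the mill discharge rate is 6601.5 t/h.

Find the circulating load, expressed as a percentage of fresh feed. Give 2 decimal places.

Steady state: M = F + R.
R = M − F = 6601.5 − 1753.7 = 4847.8 t/h
CL = 100·R/F = 100·4847.8/1753.7 = 276.43 %

CL = 276.43 %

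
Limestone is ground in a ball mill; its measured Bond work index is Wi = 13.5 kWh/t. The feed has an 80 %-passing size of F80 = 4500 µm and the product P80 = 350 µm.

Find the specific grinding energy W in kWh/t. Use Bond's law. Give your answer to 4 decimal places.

W = 5.2036 kWh/t

W = 10 Wi (1/√P80 − 1/√F80)  [Bond]
1/√350 = 0.053452;  1/√4500 = 0.014907
W = 10·13.5·(0.053452 − 0.014907) = 5.2036 kWh/t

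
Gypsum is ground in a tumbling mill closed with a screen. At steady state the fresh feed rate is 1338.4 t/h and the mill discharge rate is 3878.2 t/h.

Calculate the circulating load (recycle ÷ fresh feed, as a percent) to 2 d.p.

CL = 189.76 %

Discharge = new feed + return, hence
R = M − F = 3878.2 − 1338.4 = 2539.8 t/h
CL = 100·R/F = 100·2539.8/1338.4 = 189.76 %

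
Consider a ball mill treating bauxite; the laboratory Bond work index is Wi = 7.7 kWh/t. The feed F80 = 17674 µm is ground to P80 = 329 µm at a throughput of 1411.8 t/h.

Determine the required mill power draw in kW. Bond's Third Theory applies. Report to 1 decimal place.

P = 5175.6 kW

Bond: W = 10·Wi·(1/√P80 − 1/√F80)
W = 10·7.7·(1/√329 − 1/√17674) = 10·7.7·(0.047610) = 3.6660 kWh/t
P = W·T = 3.6660·1411.8 = 5175.6 kW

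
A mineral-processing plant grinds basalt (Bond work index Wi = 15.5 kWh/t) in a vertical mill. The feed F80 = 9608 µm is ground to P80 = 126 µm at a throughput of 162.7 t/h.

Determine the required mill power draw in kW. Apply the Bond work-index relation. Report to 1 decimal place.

P = 1989.4 kW

W = 10 Wi (1/√P80 − 1/√F80)  [Bond]
W = 10·15.5·(1/√126 − 1/√9608) = 10·15.5·(0.078885) = 12.2272 kWh/t
Power = W × throughput = 12.2272 kWh/t × 162.7 t/h = 1989.4 kW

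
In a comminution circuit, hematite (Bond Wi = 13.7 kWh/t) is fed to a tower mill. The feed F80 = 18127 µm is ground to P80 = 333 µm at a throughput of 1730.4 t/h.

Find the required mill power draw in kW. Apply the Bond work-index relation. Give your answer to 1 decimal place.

W = 10 Wi (1/√P80 − 1/√F80)  [Bond]
W = 10·13.7·(1/√333 − 1/√18127) = 10·13.7·(0.047372) = 6.4900 kWh/t
Power = W × throughput = 6.4900 kWh/t × 1730.4 t/h = 11230.3 kW

P = 11230.3 kW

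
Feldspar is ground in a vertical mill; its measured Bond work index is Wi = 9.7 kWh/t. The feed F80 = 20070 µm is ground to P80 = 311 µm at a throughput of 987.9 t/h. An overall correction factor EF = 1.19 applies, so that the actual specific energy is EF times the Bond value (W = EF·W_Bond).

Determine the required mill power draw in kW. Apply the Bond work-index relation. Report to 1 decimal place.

P = 5661.3 kW

Bond: W = 10·Wi·(1/√P80 − 1/√F80)
W = 10·9.7·(1/√311 − 1/√20070) = 10·9.7·(0.049646) = 4.8157 kWh/t
Corrected W = EF·W_Bond = 1.19·4.8157 = 5.7306 kWh/t
P = W·T = 5.7306·987.9 = 5661.3 kW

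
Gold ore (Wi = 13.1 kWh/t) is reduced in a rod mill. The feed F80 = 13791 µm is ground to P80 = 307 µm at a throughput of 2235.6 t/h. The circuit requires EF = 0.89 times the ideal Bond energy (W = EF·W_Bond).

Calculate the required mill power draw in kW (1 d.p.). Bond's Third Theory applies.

P = 12656.5 kW

Bond: W = 10·Wi·(1/√P80 − 1/√F80)
W = 10·13.1·(1/√307 − 1/√13791) = 10·13.1·(0.048558) = 6.3611 kWh/t
Corrected W = EF·W_Bond = 0.89·6.3611 = 5.6613 kWh/t
P = W·T = 5.6613·2235.6 = 12656.5 kW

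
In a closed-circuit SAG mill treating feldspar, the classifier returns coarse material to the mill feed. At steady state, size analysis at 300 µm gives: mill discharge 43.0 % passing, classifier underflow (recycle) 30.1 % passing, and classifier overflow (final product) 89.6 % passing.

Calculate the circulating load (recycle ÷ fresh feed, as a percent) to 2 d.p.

CL = 361.24 %

Classifier node, passing 300 µm:
r = (o − d)/(d − u)
r = (89.6 − 43.0)/(43.0 − 30.1) = 46.6/12.9 = 3.6124
CL = 100·r = 361.24 %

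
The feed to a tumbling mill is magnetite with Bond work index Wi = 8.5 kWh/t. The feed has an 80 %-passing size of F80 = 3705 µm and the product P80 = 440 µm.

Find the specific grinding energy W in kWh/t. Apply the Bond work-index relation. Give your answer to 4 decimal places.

W = 2.6558 kWh/t

W = 10 Wi (P80^-0.5 − F80^-0.5)
1/√440 = 0.047673;  1/√3705 = 0.016429
W = 10·8.5·(0.047673 − 0.016429) = 2.6558 kWh/t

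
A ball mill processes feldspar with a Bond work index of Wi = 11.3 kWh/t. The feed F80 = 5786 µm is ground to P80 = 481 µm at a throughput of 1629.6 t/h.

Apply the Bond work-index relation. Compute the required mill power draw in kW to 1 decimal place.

W = 10·Wi·[P80^(−½) − F80^(−½)]
W = 10·11.3·(1/√481 − 1/√5786) = 10·11.3·(0.032450) = 3.6668 kWh/t
P = W·T = 3.6668·1629.6 = 5975.4 kW

P = 5975.4 kW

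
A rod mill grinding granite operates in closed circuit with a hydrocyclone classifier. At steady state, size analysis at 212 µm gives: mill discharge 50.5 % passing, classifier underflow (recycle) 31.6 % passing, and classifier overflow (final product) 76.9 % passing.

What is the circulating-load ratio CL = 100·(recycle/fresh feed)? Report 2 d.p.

CL = 139.68 %

Two-product formula at 212 µm:
(1+r)·d = r·u + o ⇒ r = (o−d)/(d−u)
r = (76.9 − 50.5)/(50.5 − 31.6) = 26.4/18.9 = 1.3968
CL = 100·r = 139.68 %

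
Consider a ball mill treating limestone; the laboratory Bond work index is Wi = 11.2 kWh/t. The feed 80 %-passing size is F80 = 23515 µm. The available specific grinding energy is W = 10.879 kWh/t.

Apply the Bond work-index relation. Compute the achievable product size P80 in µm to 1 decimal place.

P80 = 93.1 µm

W = 10 Wi (1/√P80 − 1/√F80)  [Bond]
P80^(−½) = W/(10 Wi) + F80^(−½)
  = 10.8790/(10·11.2) + 1/√23515 = 0.097134 + 0.006521 = 0.103655
P80 = (1/0.103655)² = 9.6474² = 93.07 µm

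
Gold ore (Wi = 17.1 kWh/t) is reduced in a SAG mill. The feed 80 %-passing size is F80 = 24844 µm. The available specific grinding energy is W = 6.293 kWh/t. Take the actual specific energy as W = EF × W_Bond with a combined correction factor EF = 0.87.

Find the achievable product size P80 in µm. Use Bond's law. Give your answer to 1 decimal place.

W = 10 Wi (1/√P80 − 1/√F80)  [Bond]
W_Bond = W / EF = 6.293 / 0.87 = 7.2333 kWh/t
P80^(−½) = W_Bond/(10 Wi) + F80^(−½)
  = 7.2333/(10·17.1) + 1/√24844 = 0.042300 + 0.006344 = 0.048645
P80 = (1/0.048645)² = 20.5573² = 422.60 µm

P80 = 422.6 µm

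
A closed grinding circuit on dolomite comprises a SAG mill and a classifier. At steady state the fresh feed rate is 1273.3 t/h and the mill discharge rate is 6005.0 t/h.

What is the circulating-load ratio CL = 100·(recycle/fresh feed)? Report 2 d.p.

M = F + R at steady state, so:
R = M − F = 6005.0 − 1273.3 = 4731.7 t/h
CL = 100·R/F = 100·4731.7/1273.3 = 371.61 %

CL = 371.61 %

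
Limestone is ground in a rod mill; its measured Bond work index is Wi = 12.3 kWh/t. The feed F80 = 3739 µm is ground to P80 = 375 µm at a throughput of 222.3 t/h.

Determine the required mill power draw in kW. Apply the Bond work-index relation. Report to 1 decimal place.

Bond: W = 10·Wi·(1/√P80 − 1/√F80)
W = 10·12.3·(1/√375 − 1/√3739) = 10·12.3·(0.035286) = 4.3402 kWh/t
P_mill = W·ṁ = 4.3402·222.3 = 964.8 kW

P = 964.8 kW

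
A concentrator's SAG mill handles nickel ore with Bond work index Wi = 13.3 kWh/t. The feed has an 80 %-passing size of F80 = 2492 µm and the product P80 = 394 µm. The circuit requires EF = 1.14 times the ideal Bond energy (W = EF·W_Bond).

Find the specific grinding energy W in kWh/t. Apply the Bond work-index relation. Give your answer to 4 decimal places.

W = 10 Wi (1/√P80 − 1/√F80)  [Bond]
1/√394 = 0.050379;  1/√2492 = 0.020032
W = 10·13.3·(0.050379 − 0.020032) = 4.0362 kWh/t
Apply correction: 4.0362 × 1.14 = 4.6012 kWh/t

W = 4.6012 kWh/t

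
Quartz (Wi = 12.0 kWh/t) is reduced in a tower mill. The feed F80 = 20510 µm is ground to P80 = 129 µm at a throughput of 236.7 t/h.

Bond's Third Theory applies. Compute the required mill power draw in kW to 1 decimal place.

P = 2302.5 kW

W = 10 Wi / √P80 − 10 Wi / √F80
W = 10·12.0·(1/√129 − 1/√20510) = 10·12.0·(0.081062) = 9.7275 kWh/t
P = W·T = 9.7275·236.7 = 2302.5 kW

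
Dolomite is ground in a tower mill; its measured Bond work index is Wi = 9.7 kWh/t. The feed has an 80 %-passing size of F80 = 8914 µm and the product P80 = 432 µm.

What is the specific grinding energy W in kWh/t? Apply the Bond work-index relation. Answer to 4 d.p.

W = 3.6395 kWh/t

W = 10 Wi (1/√P80 − 1/√F80)  [Bond]
1/√432 = 0.048113;  1/√8914 = 0.010592
W = 10·9.7·(0.048113 − 0.010592) = 3.6395 kWh/t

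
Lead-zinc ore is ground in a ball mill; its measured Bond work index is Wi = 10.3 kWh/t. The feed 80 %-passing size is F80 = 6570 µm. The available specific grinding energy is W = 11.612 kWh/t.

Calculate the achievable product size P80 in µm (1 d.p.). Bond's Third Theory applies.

W_Bond = 10·Wi·(1/√P₈₀ − 1/√F₈₀)
P80^-0.5 = F80^-0.5 + W/(10 Wi)
  = 11.6120/(10·10.3) + 1/√6570 = 0.112738 + 0.012337 = 0.125075
P80 = (1/0.125075)² = 7.9952² = 63.92 µm

P80 = 63.9 µm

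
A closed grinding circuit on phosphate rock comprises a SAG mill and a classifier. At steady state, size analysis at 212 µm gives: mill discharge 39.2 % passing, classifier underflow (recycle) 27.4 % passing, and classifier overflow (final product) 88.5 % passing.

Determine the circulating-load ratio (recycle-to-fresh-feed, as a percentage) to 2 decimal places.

Let r = R/F. Size balance at 212 µm:
r = (o − d)/(d − u)
r = (88.5 − 39.2)/(39.2 − 27.4) = 49.3/11.8 = 4.1780
CL = 100·r = 417.80 %

CL = 417.80 %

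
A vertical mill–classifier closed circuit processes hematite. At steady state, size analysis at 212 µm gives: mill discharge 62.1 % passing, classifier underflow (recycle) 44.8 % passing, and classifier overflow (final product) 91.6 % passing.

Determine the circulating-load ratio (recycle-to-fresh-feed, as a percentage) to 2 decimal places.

Two-product formula at 212 µm:
(1+r)d = ru + o → r = (o−d)/(d−u)
r = (91.6 − 62.1)/(62.1 − 44.8) = 29.5/17.3 = 1.7052
CL = 100·r = 170.52 %

CL = 170.52 %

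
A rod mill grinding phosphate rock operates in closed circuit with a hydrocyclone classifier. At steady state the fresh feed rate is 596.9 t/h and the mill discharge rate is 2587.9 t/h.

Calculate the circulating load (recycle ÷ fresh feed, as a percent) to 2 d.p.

M = F + R at steady state, so:
R = M − F = 2587.9 − 596.9 = 1991.0 t/h
CL = 100·R/F = 100·1991.0/596.9 = 333.56 %

CL = 333.56 %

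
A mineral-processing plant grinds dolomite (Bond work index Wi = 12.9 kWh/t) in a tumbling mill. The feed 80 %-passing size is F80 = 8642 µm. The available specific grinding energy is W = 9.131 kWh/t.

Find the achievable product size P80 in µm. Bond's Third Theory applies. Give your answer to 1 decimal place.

P80 = 150.4 µm

W = 10 Wi / √P80 − 10 Wi / √F80
1/√P80 = 1/√F80 + W/(10·Wi)
  = 9.1310/(10·12.9) + 1/√8642 = 0.070783 + 0.010757 = 0.081540
P80 = (1/0.081540)² = 12.2639² = 150.40 µm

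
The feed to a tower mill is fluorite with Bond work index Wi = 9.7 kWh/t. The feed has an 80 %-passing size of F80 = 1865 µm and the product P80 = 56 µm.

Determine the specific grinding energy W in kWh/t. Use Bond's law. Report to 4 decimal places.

W = 10.7161 kWh/t

W_Bond = 10·Wi·(1/√P₈₀ − 1/√F₈₀)
1/√56 = 0.133631;  1/√1865 = 0.023156
W = 10·9.7·(0.133631 − 0.023156) = 10.7161 kWh/t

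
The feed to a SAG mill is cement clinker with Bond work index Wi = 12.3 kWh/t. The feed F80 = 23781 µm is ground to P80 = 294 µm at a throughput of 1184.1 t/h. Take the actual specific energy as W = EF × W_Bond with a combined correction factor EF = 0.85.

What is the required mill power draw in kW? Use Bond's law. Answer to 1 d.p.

W = 10 Wi / √P80 − 10 Wi / √F80
W = 10·12.3·(1/√294 − 1/√23781) = 10·12.3·(0.051837) = 6.3759 kWh/t
Corrected W = EF·W_Bond = 0.85·6.3759 = 5.4195 kWh/t
P_mill = W·ṁ = 5.4195·1184.1 = 6417.2 kW

P = 6417.2 kW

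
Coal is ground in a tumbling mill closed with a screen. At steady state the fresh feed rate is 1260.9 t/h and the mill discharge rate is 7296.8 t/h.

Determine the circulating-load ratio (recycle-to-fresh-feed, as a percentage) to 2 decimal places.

Mill node: discharge = fresh + recycle.
R = M − F = 7296.8 − 1260.9 = 6035.9 t/h
CL = 100·R/F = 100·6035.9/1260.9 = 478.70 %

CL = 478.70 %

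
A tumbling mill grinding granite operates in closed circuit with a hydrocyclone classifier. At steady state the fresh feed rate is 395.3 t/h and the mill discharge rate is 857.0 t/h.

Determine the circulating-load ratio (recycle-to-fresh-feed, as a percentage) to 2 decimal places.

CL = 116.80 %

Discharge = new feed + return, hence
R = M − F = 857.0 − 395.3 = 461.7 t/h
CL = 100·R/F = 100·461.7/395.3 = 116.80 %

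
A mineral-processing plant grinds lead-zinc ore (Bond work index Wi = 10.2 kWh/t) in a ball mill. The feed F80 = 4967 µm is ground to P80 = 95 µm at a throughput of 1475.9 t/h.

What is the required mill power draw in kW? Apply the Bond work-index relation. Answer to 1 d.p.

P = 13309.2 kW

W = 10 Wi (P80^-0.5 − F80^-0.5)
W = 10·10.2·(1/√95 − 1/√4967) = 10·10.2·(0.088409) = 9.0177 kWh/t
P_mill = W·ṁ = 9.0177·1475.9 = 13309.2 kW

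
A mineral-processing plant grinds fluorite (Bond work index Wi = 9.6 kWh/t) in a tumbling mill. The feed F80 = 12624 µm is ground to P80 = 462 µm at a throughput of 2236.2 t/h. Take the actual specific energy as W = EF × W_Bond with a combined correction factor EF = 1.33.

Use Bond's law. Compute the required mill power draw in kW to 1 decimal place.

Bond:  W = 10 Wi (1/√P − 1/√F)
W = 10·9.6·(1/√462 − 1/√12624) = 10·9.6·(0.037624) = 3.6119 kWh/t
W_actual = 1.33 × 3.6119 = 4.8038 kWh/t
P = W·T = 4.8038·2236.2 = 10742.3 kW

P = 10742.3 kW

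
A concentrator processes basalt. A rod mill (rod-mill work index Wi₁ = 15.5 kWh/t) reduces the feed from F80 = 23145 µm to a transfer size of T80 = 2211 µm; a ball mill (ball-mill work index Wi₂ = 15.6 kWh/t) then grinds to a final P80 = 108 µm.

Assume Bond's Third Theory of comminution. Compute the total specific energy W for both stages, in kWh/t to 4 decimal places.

W = 13.9710 kWh/t

Bond:  W = 10 Wi (1/√P − 1/√F)
Stage 1 (23145→2211 µm, Wi₁=15.5): W₁ = 10·15.5·(0.021267 − 0.006573) = 2.2775 kWh/t
Stage 2 (2211→108 µm, Wi₂=15.6): W₂ = 10·15.6·(0.096225 − 0.021267) = 11.6935 kWh/t
W = W₁ + W₂ = 2.2775 + 11.6935 = 13.9710 kWh/t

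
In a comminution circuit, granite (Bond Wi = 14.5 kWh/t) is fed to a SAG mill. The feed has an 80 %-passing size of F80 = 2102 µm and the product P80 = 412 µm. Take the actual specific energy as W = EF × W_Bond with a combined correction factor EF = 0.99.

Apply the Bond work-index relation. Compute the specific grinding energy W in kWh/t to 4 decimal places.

W = 3.9412 kWh/t

W = 10 Wi / √P80 − 10 Wi / √F80
1/√412 = 0.049266;  1/√2102 = 0.021811
W = 10·14.5·(0.049266 − 0.021811) = 3.9810 kWh/t
Apply correction: 3.9810 × 0.99 = 3.9412 kWh/t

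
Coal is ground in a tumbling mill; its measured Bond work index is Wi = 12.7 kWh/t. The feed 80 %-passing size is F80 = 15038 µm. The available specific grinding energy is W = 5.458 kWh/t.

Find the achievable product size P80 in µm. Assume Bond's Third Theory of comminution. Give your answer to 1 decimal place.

Bond: W = 10·Wi·(1/√P80 − 1/√F80)
P80^(−½) = W/(10 Wi) + F80^(−½)
  = 5.4580/(10·12.7) + 1/√15038 = 0.042976 + 0.008155 = 0.051131
P80 = (1/0.051131)² = 19.5576² = 382.50 µm

P80 = 382.5 µm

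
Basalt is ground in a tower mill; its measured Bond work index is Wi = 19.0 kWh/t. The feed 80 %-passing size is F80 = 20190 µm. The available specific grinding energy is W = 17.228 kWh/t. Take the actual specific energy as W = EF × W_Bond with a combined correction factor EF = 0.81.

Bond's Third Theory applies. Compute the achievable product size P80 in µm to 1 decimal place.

P80 = 70.6 µm

W = 10·Wi·[P80^(−½) − F80^(−½)]
W_Bond = W / EF = 17.228 / 0.81 = 21.2691 kWh/t
⇒ 1/√P80 = W_Bond/(10·Wi) + 1/√F80
  = 21.2691/(10·19.0) + 1/√20190 = 0.111943 + 0.007038 = 0.118981
P80 = (1/0.118981)² = 8.4047² = 70.64 µm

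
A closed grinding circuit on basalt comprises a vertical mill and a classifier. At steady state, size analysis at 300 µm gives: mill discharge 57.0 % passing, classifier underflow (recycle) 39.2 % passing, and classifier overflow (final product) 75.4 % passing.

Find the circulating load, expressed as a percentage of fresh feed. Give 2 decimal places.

CL = 103.37 %

Classifier node, passing 300 µm:
(1+r)·d = r·u + o ⇒ r = (o−d)/(d−u)
r = (75.4 − 57.0)/(57.0 − 39.2) = 18.4/17.8 = 1.0337
CL = 100·r = 103.37 %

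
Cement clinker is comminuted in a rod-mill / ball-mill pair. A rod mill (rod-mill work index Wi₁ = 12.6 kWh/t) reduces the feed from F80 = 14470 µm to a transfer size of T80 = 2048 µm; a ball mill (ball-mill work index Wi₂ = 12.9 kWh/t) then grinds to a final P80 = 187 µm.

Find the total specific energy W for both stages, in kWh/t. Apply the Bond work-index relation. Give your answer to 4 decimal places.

W = 8.3197 kWh/t

Bond: W = 10·Wi·(1/√P80 − 1/√F80)
Stage 1 (14470→2048 µm, Wi₁=12.6): W₁ = 10·12.6·(0.022097 − 0.008313) = 1.7368 kWh/t
Stage 2 (2048→187 µm, Wi₂=12.9): W₂ = 10·12.9·(0.073127 − 0.022097) = 6.5829 kWh/t
W = W₁ + W₂ = 1.7368 + 6.5829 = 8.3197 kWh/t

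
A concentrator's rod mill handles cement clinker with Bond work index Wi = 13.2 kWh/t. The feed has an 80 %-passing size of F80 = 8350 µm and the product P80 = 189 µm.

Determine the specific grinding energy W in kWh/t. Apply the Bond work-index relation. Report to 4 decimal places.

W = 8.1570 kWh/t

Bond: W = 10·Wi·(1/√P80 − 1/√F80)
1/√189 = 0.072739;  1/√8350 = 0.010944
W = 10·13.2·(0.072739 − 0.010944) = 8.1570 kWh/t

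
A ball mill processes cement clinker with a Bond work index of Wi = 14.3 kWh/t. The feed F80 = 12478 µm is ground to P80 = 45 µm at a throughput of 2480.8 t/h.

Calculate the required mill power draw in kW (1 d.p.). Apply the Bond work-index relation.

P = 49707.8 kW

W = 10 Wi (1/√P80 − 1/√F80)  [Bond]
W = 10·14.3·(1/√45 − 1/√12478) = 10·14.3·(0.140119) = 20.0370 kWh/t
P_mill = W·ṁ = 20.0370·2480.8 = 49707.8 kW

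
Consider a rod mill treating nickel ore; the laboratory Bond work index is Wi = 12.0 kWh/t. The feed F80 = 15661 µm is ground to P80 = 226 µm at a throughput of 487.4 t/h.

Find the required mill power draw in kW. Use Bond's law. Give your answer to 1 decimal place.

W = 10 Wi / √P80 − 10 Wi / √F80
W = 10·12.0·(1/√226 − 1/√15661) = 10·12.0·(0.058528) = 7.0234 kWh/t
P = W·T = 7.0234·487.4 = 3423.2 kW

P = 3423.2 kW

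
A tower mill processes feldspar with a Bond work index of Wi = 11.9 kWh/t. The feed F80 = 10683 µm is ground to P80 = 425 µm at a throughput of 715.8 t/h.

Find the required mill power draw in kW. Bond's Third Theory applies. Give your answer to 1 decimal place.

W = 10·Wi·(P80^(-½) − F80^(-½))
W = 10·11.9·(1/√425 − 1/√10683) = 10·11.9·(0.038832) = 4.6210 kWh/t
Mill draw = 4.6210 × 715.8 = 3307.7 kW

P = 3307.7 kW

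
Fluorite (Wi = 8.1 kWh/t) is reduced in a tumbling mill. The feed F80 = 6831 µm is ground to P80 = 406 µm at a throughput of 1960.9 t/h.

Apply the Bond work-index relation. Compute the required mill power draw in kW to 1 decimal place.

P = 5961.0 kW

W_Bond = 10·Wi·(1/√P₈₀ − 1/√F₈₀)
W = 10·8.1·(1/√406 − 1/√6831) = 10·8.1·(0.037530) = 3.0399 kWh/t
Power = W × throughput = 3.0399 kWh/t × 1960.9 t/h = 5961.0 kW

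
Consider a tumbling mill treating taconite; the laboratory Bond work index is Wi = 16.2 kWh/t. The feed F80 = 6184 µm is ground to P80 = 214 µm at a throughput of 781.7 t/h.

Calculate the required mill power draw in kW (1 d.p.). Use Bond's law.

P = 7046.3 kW

W = 10 Wi (1/√P80 − 1/√F80)  [Bond]
W = 10·16.2·(1/√214 − 1/√6184) = 10·16.2·(0.055642) = 9.0140 kWh/t
Mill draw = 9.0140 × 781.7 = 7046.3 kW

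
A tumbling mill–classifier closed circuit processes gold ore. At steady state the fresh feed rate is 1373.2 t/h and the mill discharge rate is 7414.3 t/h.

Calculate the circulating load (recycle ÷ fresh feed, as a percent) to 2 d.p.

CL = 439.93 %

Mill node: discharge = fresh + recycle.
R = M − F = 7414.3 − 1373.2 = 6041.1 t/h
CL = 100·R/F = 100·6041.1/1373.2 = 439.93 %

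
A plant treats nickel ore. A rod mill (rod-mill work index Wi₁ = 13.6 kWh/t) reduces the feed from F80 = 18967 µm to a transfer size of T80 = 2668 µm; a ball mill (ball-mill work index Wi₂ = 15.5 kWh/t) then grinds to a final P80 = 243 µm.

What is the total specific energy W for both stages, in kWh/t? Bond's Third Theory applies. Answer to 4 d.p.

Bond:  W = 10 Wi (1/√P − 1/√F)
Stage 1 (18967→2668 µm, Wi₁=13.6): W₁ = 10·13.6·(0.019360 − 0.007261) = 1.6455 kWh/t
Stage 2 (2668→243 µm, Wi₂=15.5): W₂ = 10·15.5·(0.064150 − 0.019360) = 6.9424 kWh/t
W = W₁ + W₂ = 1.6455 + 6.9424 = 8.5879 kWh/t

W = 8.5879 kWh/t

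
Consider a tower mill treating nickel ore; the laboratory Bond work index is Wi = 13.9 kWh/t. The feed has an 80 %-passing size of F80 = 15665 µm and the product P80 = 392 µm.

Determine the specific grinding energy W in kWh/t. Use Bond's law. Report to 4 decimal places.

W_Bond = 10·Wi·(1/√P₈₀ − 1/√F₈₀)
1/√392 = 0.050508;  1/√15665 = 0.007990
W = 10·13.9·(0.050508 − 0.007990) = 5.9100 kWh/t

W = 5.9100 kWh/t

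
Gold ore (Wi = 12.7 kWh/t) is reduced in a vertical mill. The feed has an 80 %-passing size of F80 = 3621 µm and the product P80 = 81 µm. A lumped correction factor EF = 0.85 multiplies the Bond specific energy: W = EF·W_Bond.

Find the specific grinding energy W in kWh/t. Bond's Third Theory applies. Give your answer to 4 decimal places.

Bond:  W = 10 Wi (1/√P − 1/√F)
1/√81 = 0.111111;  1/√3621 = 0.016618
W = 10·12.7·(0.111111 − 0.016618) = 12.0006 kWh/t
Apply correction: 12.0006 × 0.85 = 10.2005 kWh/t

W = 10.2005 kWh/t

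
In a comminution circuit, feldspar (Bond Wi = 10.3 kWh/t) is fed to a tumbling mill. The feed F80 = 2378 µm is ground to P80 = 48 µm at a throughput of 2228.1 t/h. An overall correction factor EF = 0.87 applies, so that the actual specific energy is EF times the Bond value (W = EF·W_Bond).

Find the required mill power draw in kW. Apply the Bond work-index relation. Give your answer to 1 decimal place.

W_Bond = 10·Wi·(1/√P₈₀ − 1/√F₈₀)
W = 10·10.3·(1/√48 − 1/√2378) = 10·10.3·(0.123831) = 12.7546 kWh/t
With EF = 0.87: W = 12.7546·0.87 = 11.0965 kWh/t
P_mill = W·ṁ = 11.0965·2228.1 = 24724.1 kW

P = 24724.1 kW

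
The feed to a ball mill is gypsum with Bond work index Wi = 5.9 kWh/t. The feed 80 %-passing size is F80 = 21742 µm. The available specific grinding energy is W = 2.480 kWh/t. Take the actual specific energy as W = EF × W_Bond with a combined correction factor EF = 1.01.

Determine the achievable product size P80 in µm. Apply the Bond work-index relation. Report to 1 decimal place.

P80 = 426.9 µm

W_Bond = 10·Wi·(1/√P₈₀ − 1/√F₈₀)
W_Bond = W / EF = 2.480 / 1.01 = 2.4554 kWh/t
⇒ 1/√P80 = W_Bond/(10 Wi) + 1/√F80
  = 2.4554/(10·5.9) + 1/√21742 = 0.041618 + 0.006782 = 0.048400
P80 = (1/0.048400)² = 20.6613² = 426.89 µm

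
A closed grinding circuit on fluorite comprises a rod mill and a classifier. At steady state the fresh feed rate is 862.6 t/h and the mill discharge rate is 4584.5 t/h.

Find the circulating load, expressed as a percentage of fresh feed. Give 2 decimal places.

CL = 431.47 %

Discharge = new feed + return, hence
R = M − F = 4584.5 − 862.6 = 3721.9 t/h
CL = 100·R/F = 100·3721.9/862.6 = 431.47 %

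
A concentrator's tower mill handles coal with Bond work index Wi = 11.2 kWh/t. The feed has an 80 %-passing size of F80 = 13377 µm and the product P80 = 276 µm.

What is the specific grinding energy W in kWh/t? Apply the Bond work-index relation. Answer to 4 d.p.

W = 10 Wi / √P80 − 10 Wi / √F80
1/√276 = 0.060193;  1/√13377 = 0.008646
W = 10·11.2·(0.060193 − 0.008646) = 5.7732 kWh/t

W = 5.7732 kWh/t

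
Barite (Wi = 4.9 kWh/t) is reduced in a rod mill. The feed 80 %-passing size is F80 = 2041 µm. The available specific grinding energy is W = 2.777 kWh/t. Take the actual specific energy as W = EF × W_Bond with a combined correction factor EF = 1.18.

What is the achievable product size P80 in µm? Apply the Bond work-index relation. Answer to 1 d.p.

P80 = 203.1 µm

W = 10·Wi·(P80^(-½) − F80^(-½))
W_Bond = W / EF = 2.777 / 1.18 = 2.3534 kWh/t
1/√P80 = 1/√F80 + W_Bond/(10·Wi)
  = 2.3534/(10·4.9) + 1/√2041 = 0.048028 + 0.022135 = 0.070163
P80 = (1/0.070163)² = 14.2525² = 203.13 µm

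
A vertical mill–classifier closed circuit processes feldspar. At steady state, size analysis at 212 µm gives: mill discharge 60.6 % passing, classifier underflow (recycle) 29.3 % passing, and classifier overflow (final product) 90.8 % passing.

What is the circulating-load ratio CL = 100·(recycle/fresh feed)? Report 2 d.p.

CL = 96.49 %

Two-product formula at 212 µm:
(1+r)·d = r·u + o ⇒ r = (o−d)/(d−u)
r = (90.8 − 60.6)/(60.6 − 29.3) = 30.2/31.3 = 0.9649
CL = 100·r = 96.49 %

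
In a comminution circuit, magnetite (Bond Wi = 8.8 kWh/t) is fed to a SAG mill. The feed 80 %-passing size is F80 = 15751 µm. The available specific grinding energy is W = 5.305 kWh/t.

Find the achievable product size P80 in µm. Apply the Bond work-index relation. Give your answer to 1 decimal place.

P80 = 214.7 µm

W = 10 Wi / √P80 − 10 Wi / √F80
⇒ 1/√P80 = W/(10·Wi) + 1/√F80
  = 5.3050/(10·8.8) + 1/√15751 = 0.060284 + 0.007968 = 0.068252
P80 = (1/0.068252)² = 14.6516² = 214.67 µm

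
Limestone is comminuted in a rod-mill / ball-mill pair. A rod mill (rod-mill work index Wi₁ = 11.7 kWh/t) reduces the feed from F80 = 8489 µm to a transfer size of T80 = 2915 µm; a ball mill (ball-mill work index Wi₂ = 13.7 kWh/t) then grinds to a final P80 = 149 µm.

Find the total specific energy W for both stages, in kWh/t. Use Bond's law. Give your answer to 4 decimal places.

W = 10·Wi·[P80^(−½) − F80^(−½)]
Stage 1 (8489→2915 µm, Wi₁=11.7): W₁ = 10·11.7·(0.018522 − 0.010854) = 0.8972 kWh/t
Stage 2 (2915→149 µm, Wi₂=13.7): W₂ = 10·13.7·(0.081923 − 0.018522) = 8.6860 kWh/t
W = W₁ + W₂ = 0.8972 + 8.6860 = 9.5832 kWh/t

W = 9.5832 kWh/t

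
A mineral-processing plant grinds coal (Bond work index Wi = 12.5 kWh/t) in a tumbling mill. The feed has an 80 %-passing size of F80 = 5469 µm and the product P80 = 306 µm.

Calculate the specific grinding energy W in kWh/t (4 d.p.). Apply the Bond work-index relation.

W = 5.4555 kWh/t

Bond:  W = 10 Wi (1/√P − 1/√F)
1/√306 = 0.057166;  1/√5469 = 0.013522
W = 10·12.5·(0.057166 − 0.013522) = 5.4555 kWh/t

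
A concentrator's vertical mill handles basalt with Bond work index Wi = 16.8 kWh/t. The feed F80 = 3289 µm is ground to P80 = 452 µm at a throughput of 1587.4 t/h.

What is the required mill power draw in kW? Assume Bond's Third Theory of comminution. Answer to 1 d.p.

P = 7893.6 kW

W = 10 Wi / √P80 − 10 Wi / √F80
W = 10·16.8·(1/√452 − 1/√3289) = 10·16.8·(0.029599) = 4.9727 kWh/t
Power = W × throughput = 4.9727 kWh/t × 1587.4 t/h = 7893.6 kW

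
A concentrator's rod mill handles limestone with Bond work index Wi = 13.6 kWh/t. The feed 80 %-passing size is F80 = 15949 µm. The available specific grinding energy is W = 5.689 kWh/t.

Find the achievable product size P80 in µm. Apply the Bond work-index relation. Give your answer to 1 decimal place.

P80 = 404.0 µm

Bond: W = 10·Wi·(1/√P80 − 1/√F80)
⇒ 1/√P80 = W/(10 Wi) + 1/√F80
  = 5.6890/(10·13.6) + 1/√15949 = 0.041831 + 0.007918 = 0.049749
P80 = (1/0.049749)² = 20.1008² = 404.04 µm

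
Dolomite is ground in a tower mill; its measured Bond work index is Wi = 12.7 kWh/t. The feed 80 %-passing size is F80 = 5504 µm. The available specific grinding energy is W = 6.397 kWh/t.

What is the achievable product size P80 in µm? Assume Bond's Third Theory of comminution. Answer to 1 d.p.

Bond:  W = 10 Wi (1/√P − 1/√F)
P80^-0.5 = F80^-0.5 + W/(10 Wi)
  = 6.3970/(10·12.7) + 1/√5504 = 0.050370 + 0.013479 = 0.063849
P80 = (1/0.063849)² = 15.6619² = 245.30 µm

P80 = 245.3 µm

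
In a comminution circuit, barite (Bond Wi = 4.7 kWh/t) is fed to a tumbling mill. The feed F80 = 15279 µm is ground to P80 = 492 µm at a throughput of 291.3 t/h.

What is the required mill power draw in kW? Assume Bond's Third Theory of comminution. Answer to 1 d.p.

P = 506.5 kW

W = 10 Wi (P80^-0.5 − F80^-0.5)
W = 10·4.7·(1/√492 − 1/√15279) = 10·4.7·(0.036993) = 1.7387 kWh/t
Power = W × throughput = 1.7387 kWh/t × 291.3 t/h = 506.5 kW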